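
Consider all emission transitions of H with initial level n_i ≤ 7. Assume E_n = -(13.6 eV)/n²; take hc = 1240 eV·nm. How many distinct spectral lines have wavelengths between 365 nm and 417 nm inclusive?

Enumerate all n_i → n_f pairs with 1 ≤ n_f < n_i ≤ 7 and compute λ = 1240 / [13.6·1·(1/n_f² − 1/n_i²)].
Lines falling in [365, 417] nm: 7→2 (397.1 nm), 6→2 (410.3 nm).

2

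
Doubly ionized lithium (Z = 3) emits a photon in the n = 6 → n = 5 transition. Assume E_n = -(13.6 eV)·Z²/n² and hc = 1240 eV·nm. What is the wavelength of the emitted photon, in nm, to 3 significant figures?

829 nm

For Z = 3 the level energies scale as Z², so the effective Rydberg energy is 13.6 × 9 = 122.4 eV.
ΔE = 122.4 × (1/5² − 1/6²) = 122.4 × 0.01222 = 1.496 eV.
λ = hc/ΔE = 1240 / 1.496 = 829 nm.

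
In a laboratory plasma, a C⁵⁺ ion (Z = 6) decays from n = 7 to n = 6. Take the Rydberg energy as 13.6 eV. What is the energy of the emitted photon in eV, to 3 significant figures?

3.61 eV

The Bohr energies scale as Z², so for Z = 6: E_n = −489.6/n² eV.
E_7 = −489.6/49 = −9.992 eV and E_6 = −489.6/36 = −13.60 eV.
The photon energy is |E_7 − E_6| = 3.61 eV.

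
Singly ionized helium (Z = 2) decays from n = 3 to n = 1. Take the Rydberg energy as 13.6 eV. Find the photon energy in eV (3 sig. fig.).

The Bohr energies scale as Z², so for Z = 2: E_n = −54.40/n² eV.
E_3 = −54.40/9 = −6.044 eV and E_1 = −54.40/1 = −54.40 eV.
The photon energy is |E_3 − E_1| = 48.4 eV.

48.4 eV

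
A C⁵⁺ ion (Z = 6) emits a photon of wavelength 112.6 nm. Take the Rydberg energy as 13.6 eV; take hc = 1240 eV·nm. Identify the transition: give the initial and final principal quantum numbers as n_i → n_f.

n_i = 5, n_f = 4

The photon energy is ΔE = hc/λ = 1240 / 112.6 = 11.01 eV.
With Z = 6, ΔE = 489.6 × (1/n_f² − 1/n_i²), so 1/n_f² − 1/n_i² = 0.02249.
Trying n_f = 4 gives 1/n_i² = 0.04001, i.e. n_i ≈ 5; this pair matches.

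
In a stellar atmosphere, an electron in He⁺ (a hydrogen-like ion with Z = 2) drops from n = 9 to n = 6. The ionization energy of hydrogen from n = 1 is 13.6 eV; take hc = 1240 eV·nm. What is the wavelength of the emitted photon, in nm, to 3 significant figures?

1480 nm

For Z = 2 the level energies scale as Z², so the effective Rydberg energy is 13.6 × 4 = 54.40 eV.
ΔE = 54.40 × (1/6² − 1/9²) = 54.40 × 0.01543 = 0.8395 eV.
λ = hc/ΔE = 1240 / 0.8395 = 1480 nm.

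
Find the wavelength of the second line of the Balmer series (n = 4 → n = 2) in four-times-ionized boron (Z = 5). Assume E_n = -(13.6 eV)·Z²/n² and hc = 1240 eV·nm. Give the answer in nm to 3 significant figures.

19.5 nm

The Balmer series terminates on n_f = 2; the second line has n_i = 2+2 = 4.
ΔE = 340.0 × (1/2² − 1/4²) = 63.75 eV.
λ = 1240 / 63.75 = 19.5 nm.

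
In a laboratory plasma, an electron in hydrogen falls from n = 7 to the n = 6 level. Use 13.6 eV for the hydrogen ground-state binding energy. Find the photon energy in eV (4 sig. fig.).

0.1002 eV

E_7 = −13.60/49 = −0.2776 eV and E_6 = −13.60/36 = −0.3778 eV.
The photon energy is |E_7 − E_6| = 0.1002 eV.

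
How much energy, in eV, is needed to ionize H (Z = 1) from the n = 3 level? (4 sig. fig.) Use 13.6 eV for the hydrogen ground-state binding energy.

1.511 eV

E_3 = −13.60/9 = −1.511 eV, so ionization (to E = 0) requires 1.511 eV.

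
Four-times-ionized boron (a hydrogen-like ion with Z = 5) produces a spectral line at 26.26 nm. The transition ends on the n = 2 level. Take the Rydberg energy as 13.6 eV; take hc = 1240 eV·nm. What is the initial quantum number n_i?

The photon energy is ΔE = hc/λ = 1240 / 26.26 = 47.22 eV.
With Z = 5, ΔE = 340.0 × (1/n_f² − 1/n_i²), so 1/n_f² − 1/n_i² = 0.1389.
With n_f = 2: 1/n_i² = 1/4 − 0.1389 = 0.1111, so n_i ≈ 3.00.

n_i = 3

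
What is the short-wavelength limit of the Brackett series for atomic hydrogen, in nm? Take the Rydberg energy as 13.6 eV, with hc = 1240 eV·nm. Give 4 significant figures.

The Brackett series has lower level n_f = 4; the series limit corresponds to n_i → ∞.
ΔE_max = 13.6 × 1 / 4² = 0.8500 eV.
λ_min = 1240 / 0.8500 = 1459 nm.

1459 nm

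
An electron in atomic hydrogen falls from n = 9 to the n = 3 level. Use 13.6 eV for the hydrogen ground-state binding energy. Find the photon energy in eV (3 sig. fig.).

E_9 = −13.60/81 = −0.1679 eV and E_3 = −13.60/9 = −1.511 eV.
The photon energy is |E_9 − E_3| = 1.34 eV.

1.34 eV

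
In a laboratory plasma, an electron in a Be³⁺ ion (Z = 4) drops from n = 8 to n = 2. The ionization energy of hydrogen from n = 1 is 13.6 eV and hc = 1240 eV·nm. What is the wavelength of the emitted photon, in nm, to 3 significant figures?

For Z = 4 the level energies scale as Z², so the effective Rydberg energy is 13.6 × 16 = 217.6 eV.
ΔE = 217.6 × (1/2² − 1/8²) = 217.6 × 0.2344 = 51.00 eV.
λ = hc/ΔE = 1240 / 51.00 = 24.3 nm.

24.3 nm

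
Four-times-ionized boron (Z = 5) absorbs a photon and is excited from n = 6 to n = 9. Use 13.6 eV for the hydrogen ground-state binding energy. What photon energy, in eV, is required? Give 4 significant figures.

5.247 eV

The Bohr energies scale as Z², so for Z = 5: E_n = −340.0/n² eV.
E_9 = −340.0/81 = −4.198 eV and E_6 = −340.0/36 = −9.444 eV.
The photon energy is |E_9 − E_6| = 5.247 eV.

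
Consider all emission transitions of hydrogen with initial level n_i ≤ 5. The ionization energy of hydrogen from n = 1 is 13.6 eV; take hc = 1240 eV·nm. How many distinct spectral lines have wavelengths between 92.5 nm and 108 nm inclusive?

3

Enumerate all n_i → n_f pairs with 1 ≤ n_f < n_i ≤ 5 and compute λ = 1240 / [13.6·1·(1/n_f² − 1/n_i²)].
Lines falling in [92.5, 108] nm: 5→1 (94.98 nm), 4→1 (97.25 nm), 3→1 (102.6 nm).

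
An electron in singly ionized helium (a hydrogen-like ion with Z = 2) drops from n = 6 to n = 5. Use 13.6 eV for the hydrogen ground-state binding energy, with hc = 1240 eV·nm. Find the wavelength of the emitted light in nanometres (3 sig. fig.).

1860 nm

For Z = 2 the level energies scale as Z², so the effective Rydberg energy is 13.6 × 4 = 54.40 eV.
ΔE = 54.40 × (1/5² − 1/6²) = 54.40 × 0.01222 = 0.6649 eV.
λ = hc/ΔE = 1240 / 0.6649 = 1860 nm.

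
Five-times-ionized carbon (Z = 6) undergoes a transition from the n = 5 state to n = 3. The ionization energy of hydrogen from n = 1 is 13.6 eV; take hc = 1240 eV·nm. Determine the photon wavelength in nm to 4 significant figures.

35.62 nm

For Z = 6 the level energies scale as Z², so the effective Rydberg energy is 13.6 × 36 = 489.6 eV.
ΔE = 489.6 × (1/3² − 1/5²) = 489.6 × 0.07111 = 34.82 eV.
λ = hc/ΔE = 1240 / 34.82 = 35.62 nm.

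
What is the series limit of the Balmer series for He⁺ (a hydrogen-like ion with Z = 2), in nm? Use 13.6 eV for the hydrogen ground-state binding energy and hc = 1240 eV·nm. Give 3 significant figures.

The Balmer series has lower level n_f = 2; the series limit corresponds to n_i → ∞.
ΔE_max = 13.6 × 4 / 2² = 13.60 eV.
λ_min = 1240 / 13.60 = 91.2 nm.

91.2 nm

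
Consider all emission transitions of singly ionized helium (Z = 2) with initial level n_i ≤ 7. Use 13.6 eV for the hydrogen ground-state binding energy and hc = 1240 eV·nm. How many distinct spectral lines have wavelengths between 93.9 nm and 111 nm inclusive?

Enumerate all n_i → n_f pairs with 1 ≤ n_f < n_i ≤ 7 and compute λ = 1240 / [13.6·4·(1/n_f² − 1/n_i²)].
Lines falling in [93.9, 111] nm: 7→2 (99.28 nm), 6→2 (102.6 nm), 5→2 (108.5 nm).

3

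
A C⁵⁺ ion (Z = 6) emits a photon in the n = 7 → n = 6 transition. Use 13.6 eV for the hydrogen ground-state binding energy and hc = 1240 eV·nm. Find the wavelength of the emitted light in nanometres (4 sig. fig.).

343.7 nm

For Z = 6 the level energies scale as Z², so the effective Rydberg energy is 13.6 × 36 = 489.6 eV.
ΔE = 489.6 × (1/6² − 1/7²) = 489.6 × 0.007370 = 3.608 eV.
λ = hc/ΔE = 1240 / 3.608 = 343.7 nm.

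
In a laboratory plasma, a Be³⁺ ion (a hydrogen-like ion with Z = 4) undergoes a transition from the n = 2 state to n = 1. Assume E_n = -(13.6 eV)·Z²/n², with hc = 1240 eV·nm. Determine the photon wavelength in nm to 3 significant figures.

For Z = 4 the level energies scale as Z², so the effective Rydberg energy is 13.6 × 16 = 217.6 eV.
ΔE = 217.6 × (1/1² − 1/2²) = 217.6 × 0.7500 = 163.2 eV.
λ = hc/ΔE = 1240 / 163.2 = 7.60 nm.

7.60 nm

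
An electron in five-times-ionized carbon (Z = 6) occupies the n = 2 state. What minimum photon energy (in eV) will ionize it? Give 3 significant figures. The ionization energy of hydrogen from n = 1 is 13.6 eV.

E_n = −13.6 Z²/n² = −489.6/n² eV for Z = 6.
E_2 = −489.6/4 = −122 eV, so ionization (to E = 0) requires 122 eV.

122 eV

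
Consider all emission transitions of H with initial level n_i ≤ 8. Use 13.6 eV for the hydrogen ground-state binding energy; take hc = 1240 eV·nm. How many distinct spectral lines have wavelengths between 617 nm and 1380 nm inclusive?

5

Enumerate all n_i → n_f pairs with 1 ≤ n_f < n_i ≤ 8 and compute λ = 1240 / [13.6·1·(1/n_f² − 1/n_i²)].
Lines falling in [617, 1380] nm: 3→2 (656.5 nm), 8→3 (954.9 nm), 7→3 (1005 nm), 6→3 (1094 nm), 5→3 (1282 nm).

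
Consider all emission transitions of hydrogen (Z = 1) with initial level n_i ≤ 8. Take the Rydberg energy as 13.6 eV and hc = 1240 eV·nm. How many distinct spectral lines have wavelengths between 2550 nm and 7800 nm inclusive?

6

Enumerate all n_i → n_f pairs with 1 ≤ n_f < n_i ≤ 8 and compute λ = 1240 / [13.6·1·(1/n_f² − 1/n_i²)].
Lines falling in [2550, 7800] nm: 6→4 (2626 nm), 8→5 (3741 nm), 5→4 (4052 nm), 7→5 (4654 nm), 6→5 (7460 nm), 8→6 (7503 nm).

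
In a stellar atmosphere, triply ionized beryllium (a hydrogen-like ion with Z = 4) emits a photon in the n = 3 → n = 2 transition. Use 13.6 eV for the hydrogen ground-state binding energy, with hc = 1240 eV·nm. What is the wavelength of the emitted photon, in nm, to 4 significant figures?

For Z = 4 the level energies scale as Z², so the effective Rydberg energy is 13.6 × 16 = 217.6 eV.
ΔE = 217.6 × (1/2² − 1/3²) = 217.6 × 0.1389 = 30.22 eV.
λ = hc/ΔE = 1240 / 30.22 = 41.03 nm.

41.03 nm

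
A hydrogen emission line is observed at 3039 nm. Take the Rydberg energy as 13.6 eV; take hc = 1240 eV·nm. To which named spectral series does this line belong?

ΔE = 1240/3039 = 0.4080 eV.
This matches 13.6 × (1/5² − 1/10²), so n_f = 5: the Pfund series.

Pfund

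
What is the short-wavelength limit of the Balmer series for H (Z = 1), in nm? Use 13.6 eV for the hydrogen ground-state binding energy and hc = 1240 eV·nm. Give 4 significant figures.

364.7 nm

The Balmer series has lower level n_f = 2; the series limit corresponds to n_i → ∞.
ΔE_max = 13.6 × 1 / 2² = 3.400 eV.
λ_min = 1240 / 3.400 = 364.7 nm.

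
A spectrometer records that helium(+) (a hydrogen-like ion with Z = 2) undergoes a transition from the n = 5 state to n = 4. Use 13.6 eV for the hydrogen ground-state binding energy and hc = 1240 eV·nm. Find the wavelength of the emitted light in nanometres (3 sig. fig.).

For Z = 2 the level energies scale as Z², so the effective Rydberg energy is 13.6 × 4 = 54.40 eV.
ΔE = 54.40 × (1/4² − 1/5²) = 54.40 × 0.02250 = 1.224 eV.
λ = hc/ΔE = 1240 / 1.224 = 1010 nm.

1010 nm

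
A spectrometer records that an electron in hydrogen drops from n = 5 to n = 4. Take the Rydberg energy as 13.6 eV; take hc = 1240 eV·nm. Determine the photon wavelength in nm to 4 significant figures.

4052 nm

ΔE = 13.60 × (1/4² − 1/5²) = 13.60 × 0.02250 = 0.3060 eV.
λ = hc/ΔE = 1240 / 0.3060 = 4052 nm.
This line belongs to the Brackett series.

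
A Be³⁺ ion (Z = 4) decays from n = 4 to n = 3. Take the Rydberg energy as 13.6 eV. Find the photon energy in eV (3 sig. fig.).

10.6 eV

The Bohr energies scale as Z², so for Z = 4: E_n = −217.6/n² eV.
E_4 = −217.6/16 = −13.60 eV and E_3 = −217.6/9 = −24.18 eV.
The photon energy is |E_4 − E_3| = 10.6 eV.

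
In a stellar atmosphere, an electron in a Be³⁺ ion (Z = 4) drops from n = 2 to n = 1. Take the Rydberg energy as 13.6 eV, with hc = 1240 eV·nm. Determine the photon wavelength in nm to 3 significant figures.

7.60 nm

For Z = 4 the level energies scale as Z², so the effective Rydberg energy is 13.6 × 16 = 217.6 eV.
ΔE = 217.6 × (1/1² − 1/2²) = 217.6 × 0.7500 = 163.2 eV.
λ = hc/ΔE = 1240 / 163.2 = 7.60 nm.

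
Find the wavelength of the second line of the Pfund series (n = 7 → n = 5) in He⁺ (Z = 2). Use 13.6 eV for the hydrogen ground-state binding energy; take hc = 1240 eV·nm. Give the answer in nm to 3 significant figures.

The Pfund series terminates on n_f = 5; the second line has n_i = 5+2 = 7.
ΔE = 54.40 × (1/5² − 1/7²) = 1.066 eV.
λ = 1240 / 1.066 = 1160 nm.

1160 nm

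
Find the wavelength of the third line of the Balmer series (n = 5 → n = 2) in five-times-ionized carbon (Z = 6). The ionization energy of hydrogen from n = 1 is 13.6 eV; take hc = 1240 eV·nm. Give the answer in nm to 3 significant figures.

The Balmer series terminates on n_f = 2; the third line has n_i = 2+3 = 5.
ΔE = 489.6 × (1/2² − 1/5²) = 102.8 eV.
λ = 1240 / 102.8 = 12.1 nm.

12.1 nm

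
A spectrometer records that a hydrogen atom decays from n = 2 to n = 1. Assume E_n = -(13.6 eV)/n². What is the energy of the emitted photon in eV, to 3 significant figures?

10.2 eV

E_2 = −13.60/4 = −3.400 eV and E_1 = −13.60/1 = −13.60 eV.
The photon energy is |E_2 − E_1| = 10.2 eV.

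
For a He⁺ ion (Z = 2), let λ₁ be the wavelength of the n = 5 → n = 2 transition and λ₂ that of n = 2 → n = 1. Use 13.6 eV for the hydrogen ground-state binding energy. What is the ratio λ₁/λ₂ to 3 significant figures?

λ ∝ 1/ΔE ∝ 1/(1/n_f² − 1/n_i²), and the Z² and hc factors cancel in the ratio.
λ₁/λ₂ = (1/1² − 1/2²)/(1/2² − 1/5²) = 0.7500/0.2100 = 3.57.

3.57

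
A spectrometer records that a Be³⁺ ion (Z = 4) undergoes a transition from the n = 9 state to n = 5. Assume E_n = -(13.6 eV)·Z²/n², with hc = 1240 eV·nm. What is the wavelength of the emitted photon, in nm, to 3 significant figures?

For Z = 4 the level energies scale as Z², so the effective Rydberg energy is 13.6 × 16 = 217.6 eV.
ΔE = 217.6 × (1/5² − 1/9²) = 217.6 × 0.02765 = 6.018 eV.
λ = hc/ΔE = 1240 / 6.018 = 206 nm.

206 nm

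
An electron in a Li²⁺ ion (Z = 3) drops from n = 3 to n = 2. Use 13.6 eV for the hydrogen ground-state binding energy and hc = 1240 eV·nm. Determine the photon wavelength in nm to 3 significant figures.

For Z = 3 the level energies scale as Z², so the effective Rydberg energy is 13.6 × 9 = 122.4 eV.
ΔE = 122.4 × (1/2² − 1/3²) = 122.4 × 0.1389 = 17.00 eV.
λ = hc/ΔE = 1240 / 17.00 = 72.9 nm.

72.9 nm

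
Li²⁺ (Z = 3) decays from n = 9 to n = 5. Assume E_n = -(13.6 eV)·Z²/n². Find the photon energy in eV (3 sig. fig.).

The Bohr energies scale as Z², so for Z = 3: E_n = −122.4/n² eV.
E_9 = −122.4/81 = −1.511 eV and E_5 = −122.4/25 = −4.896 eV.
The photon energy is |E_9 − E_5| = 3.38 eV.

3.38 eV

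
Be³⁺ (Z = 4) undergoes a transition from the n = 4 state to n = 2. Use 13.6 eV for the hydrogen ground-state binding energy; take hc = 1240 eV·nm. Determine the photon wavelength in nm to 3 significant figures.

For Z = 4 the level energies scale as Z², so the effective Rydberg energy is 13.6 × 16 = 217.6 eV.
ΔE = 217.6 × (1/2² − 1/4²) = 217.6 × 0.1875 = 40.80 eV.
λ = hc/ΔE = 1240 / 40.80 = 30.4 nm.

30.4 nm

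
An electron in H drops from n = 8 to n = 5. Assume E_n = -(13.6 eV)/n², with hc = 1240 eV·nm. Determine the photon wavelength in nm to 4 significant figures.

ΔE = 13.60 × (1/5² − 1/8²) = 13.60 × 0.02438 = 0.3315 eV.
λ = hc/ΔE = 1240 / 0.3315 = 3741 nm.
This line belongs to the Pfund series.

3741 nm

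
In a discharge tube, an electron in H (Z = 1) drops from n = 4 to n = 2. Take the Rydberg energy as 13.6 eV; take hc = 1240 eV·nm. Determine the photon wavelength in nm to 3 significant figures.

ΔE = 13.60 × (1/2² − 1/4²) = 13.60 × 0.1875 = 2.550 eV.
λ = hc/ΔE = 1240 / 2.550 = 486 nm.
This line belongs to the Balmer series.

486 nm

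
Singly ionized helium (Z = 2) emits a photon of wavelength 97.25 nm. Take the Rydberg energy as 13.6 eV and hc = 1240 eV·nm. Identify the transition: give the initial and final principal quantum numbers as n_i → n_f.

n_i = 8, n_f = 2

The photon energy is ΔE = hc/λ = 1240 / 97.25 = 12.75 eV.
With Z = 2, ΔE = 54.40 × (1/n_f² − 1/n_i²), so 1/n_f² − 1/n_i² = 0.2344.
Trying n_f = 2 gives 1/n_i² = 0.01561, i.e. n_i ≈ 8; this pair matches.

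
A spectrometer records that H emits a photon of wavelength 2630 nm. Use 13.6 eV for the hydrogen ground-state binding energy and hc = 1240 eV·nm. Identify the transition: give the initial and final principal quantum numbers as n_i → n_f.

n_i = 6, n_f = 4

The photon energy is ΔE = hc/λ = 1240 / 2630 = 0.4715 eV.
With Z = 1, ΔE = 13.60 × (1/n_f² − 1/n_i²), so 1/n_f² − 1/n_i² = 0.03467.
Trying n_f = 4 gives 1/n_i² = 0.02783, i.e. n_i ≈ 6; this pair matches.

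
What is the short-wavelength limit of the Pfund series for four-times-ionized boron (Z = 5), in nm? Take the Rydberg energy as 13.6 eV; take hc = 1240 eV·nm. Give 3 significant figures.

The Pfund series has lower level n_f = 5; the series limit corresponds to n_i → ∞.
ΔE_max = 13.6 × 25 / 5² = 13.60 eV.
λ_min = 1240 / 13.60 = 91.2 nm.

91.2 nm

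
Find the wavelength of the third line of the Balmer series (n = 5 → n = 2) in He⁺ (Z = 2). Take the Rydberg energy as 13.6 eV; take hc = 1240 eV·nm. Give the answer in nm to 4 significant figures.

The Balmer series terminates on n_f = 2; the third line has n_i = 2+3 = 5.
ΔE = 54.40 × (1/2² − 1/5²) = 11.42 eV.
λ = 1240 / 11.42 = 108.5 nm.

108.5 nm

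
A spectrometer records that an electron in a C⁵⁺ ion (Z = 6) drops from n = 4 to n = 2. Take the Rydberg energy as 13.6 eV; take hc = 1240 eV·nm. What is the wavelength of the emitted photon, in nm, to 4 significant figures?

13.51 nm

For Z = 6 the level energies scale as Z², so the effective Rydberg energy is 13.6 × 36 = 489.6 eV.
ΔE = 489.6 × (1/2² − 1/4²) = 489.6 × 0.1875 = 91.80 eV.
λ = hc/ΔE = 1240 / 91.80 = 13.51 nm.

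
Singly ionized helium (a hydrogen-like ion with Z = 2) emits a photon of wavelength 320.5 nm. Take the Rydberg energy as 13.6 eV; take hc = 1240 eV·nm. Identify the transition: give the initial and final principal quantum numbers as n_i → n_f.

The photon energy is ΔE = hc/λ = 1240 / 320.5 = 3.869 eV.
With Z = 2, ΔE = 54.40 × (1/n_f² − 1/n_i²), so 1/n_f² − 1/n_i² = 0.07112.
Trying n_f = 3 gives 1/n_i² = 0.03999, i.e. n_i ≈ 5; this pair matches.

n_i = 5, n_f = 3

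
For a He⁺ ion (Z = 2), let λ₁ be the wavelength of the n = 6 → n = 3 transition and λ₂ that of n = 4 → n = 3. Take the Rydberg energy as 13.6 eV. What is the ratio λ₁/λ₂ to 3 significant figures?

λ ∝ 1/ΔE ∝ 1/(1/n_f² − 1/n_i²), and the Z² and hc factors cancel in the ratio.
λ₁/λ₂ = (1/3² − 1/4²)/(1/3² − 1/6²) = 0.04861/0.08333 = 0.583.

0.583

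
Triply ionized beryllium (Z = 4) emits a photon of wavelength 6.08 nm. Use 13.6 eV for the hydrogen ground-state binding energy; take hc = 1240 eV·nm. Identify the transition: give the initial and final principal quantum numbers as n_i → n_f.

n_i = 4, n_f = 1

The photon energy is ΔE = hc/λ = 1240 / 6.08 = 203.9 eV.
With Z = 4, ΔE = 217.6 × (1/n_f² − 1/n_i²), so 1/n_f² − 1/n_i² = 0.9373.
Trying n_f = 1 gives 1/n_i² = 0.06274, i.e. n_i ≈ 4; this pair matches.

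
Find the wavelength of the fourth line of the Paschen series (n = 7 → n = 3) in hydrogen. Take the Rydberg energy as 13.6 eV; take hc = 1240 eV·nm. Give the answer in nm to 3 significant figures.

1010 nm

The Paschen series terminates on n_f = 3; the fourth line has n_i = 3+4 = 7.
ΔE = 13.60 × (1/3² − 1/7²) = 1.234 eV.
λ = 1240 / 1.234 = 1010 nm.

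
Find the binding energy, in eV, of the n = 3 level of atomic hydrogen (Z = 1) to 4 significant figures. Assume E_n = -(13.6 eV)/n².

E_3 = −13.60/9 = −1.511 eV, so ionization (to E = 0) requires 1.511 eV.

1.511 eV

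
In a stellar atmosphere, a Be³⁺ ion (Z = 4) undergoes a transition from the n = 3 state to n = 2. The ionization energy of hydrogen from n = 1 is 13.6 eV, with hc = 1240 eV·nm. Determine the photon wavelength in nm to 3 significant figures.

For Z = 4 the level energies scale as Z², so the effective Rydberg energy is 13.6 × 16 = 217.6 eV.
ΔE = 217.6 × (1/2² − 1/3²) = 217.6 × 0.1389 = 30.22 eV.
λ = hc/ΔE = 1240 / 30.22 = 41.0 nm.

41.0 nm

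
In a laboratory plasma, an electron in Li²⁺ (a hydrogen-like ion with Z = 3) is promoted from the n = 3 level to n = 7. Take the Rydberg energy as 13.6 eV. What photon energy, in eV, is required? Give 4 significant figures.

11.10 eV

The Bohr energies scale as Z², so for Z = 3: E_n = −122.4/n² eV.
E_7 = −122.4/49 = −2.498 eV and E_3 = −122.4/9 = −13.60 eV.
The photon energy is |E_7 − E_3| = 11.10 eV.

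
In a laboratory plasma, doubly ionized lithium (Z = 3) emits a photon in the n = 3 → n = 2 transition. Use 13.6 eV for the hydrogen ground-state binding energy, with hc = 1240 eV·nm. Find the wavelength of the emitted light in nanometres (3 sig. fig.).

72.9 nm

For Z = 3 the level energies scale as Z², so the effective Rydberg energy is 13.6 × 9 = 122.4 eV.
ΔE = 122.4 × (1/2² − 1/3²) = 122.4 × 0.1389 = 17.00 eV.
λ = hc/ΔE = 1240 / 17.00 = 72.9 nm.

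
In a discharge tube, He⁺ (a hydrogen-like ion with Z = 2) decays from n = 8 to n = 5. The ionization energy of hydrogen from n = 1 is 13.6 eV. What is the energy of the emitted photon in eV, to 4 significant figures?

1.326 eV

The Bohr energies scale as Z², so for Z = 2: E_n = −54.40/n² eV.
E_8 = −54.40/64 = −0.8500 eV and E_5 = −54.40/25 = −2.176 eV.
The photon energy is |E_8 − E_5| = 1.326 eV.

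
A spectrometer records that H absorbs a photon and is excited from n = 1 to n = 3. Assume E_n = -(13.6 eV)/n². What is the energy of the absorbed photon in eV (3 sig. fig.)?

12.1 eV

E_3 = −13.60/9 = −1.511 eV and E_1 = −13.60/1 = −13.60 eV.
The photon energy is |E_3 − E_1| = 12.1 eV.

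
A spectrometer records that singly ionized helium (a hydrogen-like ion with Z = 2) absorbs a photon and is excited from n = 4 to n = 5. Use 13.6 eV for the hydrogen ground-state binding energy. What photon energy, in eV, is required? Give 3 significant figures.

1.22 eV

The Bohr energies scale as Z², so for Z = 2: E_n = −54.40/n² eV.
E_5 = −54.40/25 = −2.176 eV and E_4 = −54.40/16 = −3.400 eV.
The photon energy is |E_5 − E_4| = 1.22 eV.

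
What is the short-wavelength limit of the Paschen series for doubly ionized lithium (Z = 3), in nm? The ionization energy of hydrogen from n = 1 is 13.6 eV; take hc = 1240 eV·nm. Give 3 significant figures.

91.2 nm

The Paschen series has lower level n_f = 3; the series limit corresponds to n_i → ∞.
ΔE_max = 13.6 × 9 / 3² = 13.60 eV.
λ_min = 1240 / 13.60 = 91.2 nm.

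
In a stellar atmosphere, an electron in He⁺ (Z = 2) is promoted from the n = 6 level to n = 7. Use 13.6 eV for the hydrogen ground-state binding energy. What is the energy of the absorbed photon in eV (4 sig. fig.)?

0.4009 eV

The Bohr energies scale as Z², so for Z = 2: E_n = −54.40/n² eV.
E_7 = −54.40/49 = −1.110 eV and E_6 = −54.40/36 = −1.511 eV.
The photon energy is |E_7 − E_6| = 0.4009 eV.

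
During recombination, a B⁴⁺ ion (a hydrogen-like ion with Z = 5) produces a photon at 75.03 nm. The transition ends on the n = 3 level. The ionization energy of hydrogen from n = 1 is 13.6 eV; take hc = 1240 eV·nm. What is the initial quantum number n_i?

n_i = 4

The photon energy is ΔE = hc/λ = 1240 / 75.03 = 16.53 eV.
With Z = 5, ΔE = 340.0 × (1/n_f² − 1/n_i²), so 1/n_f² − 1/n_i² = 0.04861.
With n_f = 3: 1/n_i² = 1/9 − 0.04861 = 0.06250, so n_i ≈ 4.00.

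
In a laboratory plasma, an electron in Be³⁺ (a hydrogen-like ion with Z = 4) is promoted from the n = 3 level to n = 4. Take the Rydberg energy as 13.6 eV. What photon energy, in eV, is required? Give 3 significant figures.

10.6 eV

The Bohr energies scale as Z², so for Z = 4: E_n = −217.6/n² eV.
E_4 = −217.6/16 = −13.60 eV and E_3 = −217.6/9 = −24.18 eV.
The photon energy is |E_4 − E_3| = 10.6 eV.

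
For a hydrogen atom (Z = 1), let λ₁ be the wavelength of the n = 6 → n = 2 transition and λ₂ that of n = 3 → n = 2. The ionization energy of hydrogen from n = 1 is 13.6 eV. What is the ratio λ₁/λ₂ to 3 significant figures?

0.625

λ ∝ 1/ΔE ∝ 1/(1/n_f² − 1/n_i²), and the Z² and hc factors cancel in the ratio.
λ₁/λ₂ = (1/2² − 1/3²)/(1/2² − 1/6²) = 0.1389/0.2222 = 0.625.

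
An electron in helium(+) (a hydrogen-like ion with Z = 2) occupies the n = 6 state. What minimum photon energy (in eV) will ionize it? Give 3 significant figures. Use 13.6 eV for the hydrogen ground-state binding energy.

1.51 eV

E_n = −13.6 Z²/n² = −54.40/n² eV for Z = 2.
E_6 = −54.40/36 = −1.51 eV, so ionization (to E = 0) requires 1.51 eV.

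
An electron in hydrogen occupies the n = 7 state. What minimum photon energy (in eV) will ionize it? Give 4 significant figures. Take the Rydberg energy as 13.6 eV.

0.2776 eV

E_7 = −13.60/49 = −0.2776 eV, so ionization (to E = 0) requires 0.2776 eV.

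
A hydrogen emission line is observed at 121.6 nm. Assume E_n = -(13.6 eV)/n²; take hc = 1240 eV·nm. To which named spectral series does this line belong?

ΔE = 1240/121.6 = 10.20 eV.
This matches 13.6 × (1/1² − 1/2²), so n_f = 1: the Lyman series.

Lyman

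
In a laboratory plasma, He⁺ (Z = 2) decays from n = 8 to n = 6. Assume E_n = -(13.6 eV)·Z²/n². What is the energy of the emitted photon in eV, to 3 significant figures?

The Bohr energies scale as Z², so for Z = 2: E_n = −54.40/n² eV.
E_8 = −54.40/64 = −0.8500 eV and E_6 = −54.40/36 = −1.511 eV.
The photon energy is |E_8 − E_6| = 0.661 eV.

0.661 eV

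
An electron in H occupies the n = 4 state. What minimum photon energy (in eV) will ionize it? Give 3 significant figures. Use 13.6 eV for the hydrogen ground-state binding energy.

E_4 = −13.60/16 = −0.850 eV, so ionization (to E = 0) requires 0.850 eV.

0.850 eV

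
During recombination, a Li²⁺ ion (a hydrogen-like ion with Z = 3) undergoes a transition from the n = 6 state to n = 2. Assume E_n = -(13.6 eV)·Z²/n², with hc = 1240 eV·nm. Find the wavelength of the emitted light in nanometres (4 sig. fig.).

For Z = 3 the level energies scale as Z², so the effective Rydberg energy is 13.6 × 9 = 122.4 eV.
ΔE = 122.4 × (1/2² − 1/6²) = 122.4 × 0.2222 = 27.20 eV.
λ = hc/ΔE = 1240 / 27.20 = 45.59 nm.

45.59 nm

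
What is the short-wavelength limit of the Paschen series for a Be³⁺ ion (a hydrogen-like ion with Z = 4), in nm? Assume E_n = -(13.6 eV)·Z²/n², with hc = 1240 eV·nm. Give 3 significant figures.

51.3 nm

The Paschen series has lower level n_f = 3; the series limit corresponds to n_i → ∞.
ΔE_max = 13.6 × 16 / 3² = 24.18 eV.
λ_min = 1240 / 24.18 = 51.3 nm.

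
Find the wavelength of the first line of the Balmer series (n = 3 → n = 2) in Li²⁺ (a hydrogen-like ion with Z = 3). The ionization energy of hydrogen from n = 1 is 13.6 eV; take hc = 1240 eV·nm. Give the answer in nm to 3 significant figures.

The Balmer series terminates on n_f = 2; the first line has n_i = 2+1 = 3.
ΔE = 122.4 × (1/2² − 1/3²) = 17.00 eV.
λ = 1240 / 17.00 = 72.9 nm.

72.9 nm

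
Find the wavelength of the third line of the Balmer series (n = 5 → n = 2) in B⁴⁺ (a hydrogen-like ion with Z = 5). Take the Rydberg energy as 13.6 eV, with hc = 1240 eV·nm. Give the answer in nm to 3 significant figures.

The Balmer series terminates on n_f = 2; the third line has n_i = 2+3 = 5.
ΔE = 340.0 × (1/2² − 1/5²) = 71.40 eV.
λ = 1240 / 71.40 = 17.4 nm.

17.4 nm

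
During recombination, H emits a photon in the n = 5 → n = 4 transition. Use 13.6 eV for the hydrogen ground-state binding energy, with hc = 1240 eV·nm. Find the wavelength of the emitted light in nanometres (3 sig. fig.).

ΔE = 13.60 × (1/4² − 1/5²) = 13.60 × 0.02250 = 0.3060 eV.
λ = hc/ΔE = 1240 / 0.3060 = 4050 nm.
This line belongs to the Brackett series.

4050 nm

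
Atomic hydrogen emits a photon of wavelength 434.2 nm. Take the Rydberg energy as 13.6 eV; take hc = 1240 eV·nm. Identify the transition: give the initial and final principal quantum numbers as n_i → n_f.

The photon energy is ΔE = hc/λ = 1240 / 434.2 = 2.856 eV.
With Z = 1, ΔE = 13.60 × (1/n_f² − 1/n_i²), so 1/n_f² − 1/n_i² = 0.2100.
Trying n_f = 2 gives 1/n_i² = 0.04001, i.e. n_i ≈ 5; this pair matches.

n_i = 5, n_f = 2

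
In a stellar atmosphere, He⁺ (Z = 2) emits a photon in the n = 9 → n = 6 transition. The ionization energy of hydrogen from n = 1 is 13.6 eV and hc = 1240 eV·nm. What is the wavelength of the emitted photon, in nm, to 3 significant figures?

For Z = 2 the level energies scale as Z², so the effective Rydberg energy is 13.6 × 4 = 54.40 eV.
ΔE = 54.40 × (1/6² − 1/9²) = 54.40 × 0.01543 = 0.8395 eV.
λ = hc/ΔE = 1240 / 0.8395 = 1480 nm.

1480 nm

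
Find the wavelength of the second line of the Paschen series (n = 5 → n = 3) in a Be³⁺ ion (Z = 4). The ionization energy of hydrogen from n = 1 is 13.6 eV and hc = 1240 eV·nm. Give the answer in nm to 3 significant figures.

The Paschen series terminates on n_f = 3; the second line has n_i = 3+2 = 5.
ΔE = 217.6 × (1/3² − 1/5²) = 15.47 eV.
λ = 1240 / 15.47 = 80.1 nm.

80.1 nm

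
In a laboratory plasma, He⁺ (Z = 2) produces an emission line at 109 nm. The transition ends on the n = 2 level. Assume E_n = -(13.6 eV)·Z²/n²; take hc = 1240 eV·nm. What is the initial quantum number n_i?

n_i = 5

The photon energy is ΔE = hc/λ = 1240 / 109 = 11.38 eV.
With Z = 2, ΔE = 54.40 × (1/n_f² − 1/n_i²), so 1/n_f² − 1/n_i² = 0.2091.
With n_f = 2: 1/n_i² = 1/4 − 0.2091 = 0.04088, so n_i ≈ 4.95.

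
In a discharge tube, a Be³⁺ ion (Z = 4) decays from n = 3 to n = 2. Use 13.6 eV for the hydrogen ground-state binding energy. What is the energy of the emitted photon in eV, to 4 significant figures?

30.22 eV

The Bohr energies scale as Z², so for Z = 4: E_n = −217.6/n² eV.
E_3 = −217.6/9 = −24.18 eV and E_2 = −217.6/4 = −54.40 eV.
The photon energy is |E_3 − E_2| = 30.22 eV.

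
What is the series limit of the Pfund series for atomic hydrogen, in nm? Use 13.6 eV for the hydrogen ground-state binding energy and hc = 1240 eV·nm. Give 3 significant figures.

The Pfund series has lower level n_f = 5; the series limit corresponds to n_i → ∞.
ΔE_max = 13.6 × 1 / 5² = 0.5440 eV.
λ_min = 1240 / 0.5440 = 2280 nm.

2280 nm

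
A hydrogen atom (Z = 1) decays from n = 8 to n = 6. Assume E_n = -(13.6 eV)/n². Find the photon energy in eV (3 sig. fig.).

E_8 = −13.60/64 = −0.2125 eV and E_6 = −13.60/36 = −0.3778 eV.
The photon energy is |E_8 − E_6| = 0.165 eV.

0.165 eV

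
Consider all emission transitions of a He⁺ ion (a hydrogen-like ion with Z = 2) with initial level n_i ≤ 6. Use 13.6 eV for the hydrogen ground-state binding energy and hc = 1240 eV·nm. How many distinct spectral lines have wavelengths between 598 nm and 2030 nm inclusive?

3

Enumerate all n_i → n_f pairs with 1 ≤ n_f < n_i ≤ 6 and compute λ = 1240 / [13.6·4·(1/n_f² − 1/n_i²)].
Lines falling in [598, 2030] nm: 6→4 (656.5 nm), 5→4 (1013 nm), 6→5 (1865 nm).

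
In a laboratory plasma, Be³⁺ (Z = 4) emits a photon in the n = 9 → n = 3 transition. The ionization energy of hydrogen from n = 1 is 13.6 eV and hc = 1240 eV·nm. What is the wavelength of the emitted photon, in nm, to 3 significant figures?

For Z = 4 the level energies scale as Z², so the effective Rydberg energy is 13.6 × 16 = 217.6 eV.
ΔE = 217.6 × (1/3² − 1/9²) = 217.6 × 0.09877 = 21.49 eV.
λ = hc/ΔE = 1240 / 21.49 = 57.7 nm.

57.7 nm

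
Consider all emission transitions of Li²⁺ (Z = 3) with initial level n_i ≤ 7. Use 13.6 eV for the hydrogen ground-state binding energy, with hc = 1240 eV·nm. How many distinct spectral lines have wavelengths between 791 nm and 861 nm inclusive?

Enumerate all n_i → n_f pairs with 1 ≤ n_f < n_i ≤ 7 and compute λ = 1240 / [13.6·9·(1/n_f² − 1/n_i²)].
Lines falling in [791, 861] nm: 6→5 (828.9 nm).

1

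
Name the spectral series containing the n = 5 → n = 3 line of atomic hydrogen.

Paschen

The series is set by the lower level: n_f = 3 is the Paschen series.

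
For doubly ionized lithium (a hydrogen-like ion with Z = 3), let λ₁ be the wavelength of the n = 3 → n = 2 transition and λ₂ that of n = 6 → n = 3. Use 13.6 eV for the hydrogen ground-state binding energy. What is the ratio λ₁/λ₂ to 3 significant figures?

λ ∝ 1/ΔE ∝ 1/(1/n_f² − 1/n_i²), and the Z² and hc factors cancel in the ratio.
λ₁/λ₂ = (1/3² − 1/6²)/(1/2² − 1/3²) = 0.08333/0.1389 = 0.600.

0.600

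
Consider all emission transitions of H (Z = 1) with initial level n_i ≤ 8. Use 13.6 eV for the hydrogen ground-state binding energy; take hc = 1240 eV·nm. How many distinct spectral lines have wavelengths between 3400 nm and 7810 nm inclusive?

Enumerate all n_i → n_f pairs with 1 ≤ n_f < n_i ≤ 8 and compute λ = 1240 / [13.6·1·(1/n_f² − 1/n_i²)].
Lines falling in [3400, 7810] nm: 8→5 (3741 nm), 5→4 (4052 nm), 7→5 (4654 nm), 6→5 (7460 nm), 8→6 (7503 nm).

5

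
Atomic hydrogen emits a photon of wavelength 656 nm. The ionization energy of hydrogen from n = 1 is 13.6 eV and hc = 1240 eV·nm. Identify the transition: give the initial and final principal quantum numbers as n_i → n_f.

n_i = 3, n_f = 2

The photon energy is ΔE = hc/λ = 1240 / 656 = 1.890 eV.
With Z = 1, ΔE = 13.60 × (1/n_f² − 1/n_i²), so 1/n_f² − 1/n_i² = 0.1390.
Trying n_f = 2 gives 1/n_i² = 0.1110, i.e. n_i ≈ 3; this pair matches.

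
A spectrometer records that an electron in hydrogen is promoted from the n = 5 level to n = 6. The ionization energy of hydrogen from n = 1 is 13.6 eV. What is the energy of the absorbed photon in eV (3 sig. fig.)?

E_6 = −13.60/36 = −0.3778 eV and E_5 = −13.60/25 = −0.5440 eV.
The photon energy is |E_6 − E_5| = 0.166 eV.

0.166 eV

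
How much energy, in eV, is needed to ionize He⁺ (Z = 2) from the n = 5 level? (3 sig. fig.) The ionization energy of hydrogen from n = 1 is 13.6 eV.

2.18 eV

E_n = −13.6 Z²/n² = −54.40/n² eV for Z = 2.
E_5 = −54.40/25 = −2.18 eV, so ionization (to E = 0) requires 2.18 eV.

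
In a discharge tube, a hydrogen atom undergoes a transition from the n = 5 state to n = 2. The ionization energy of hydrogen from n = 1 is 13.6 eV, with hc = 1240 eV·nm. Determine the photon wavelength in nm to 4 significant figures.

ΔE = 13.60 × (1/2² − 1/5²) = 13.60 × 0.2100 = 2.856 eV.
λ = hc/ΔE = 1240 / 2.856 = 434.2 nm.
This line belongs to the Balmer series.

434.2 nm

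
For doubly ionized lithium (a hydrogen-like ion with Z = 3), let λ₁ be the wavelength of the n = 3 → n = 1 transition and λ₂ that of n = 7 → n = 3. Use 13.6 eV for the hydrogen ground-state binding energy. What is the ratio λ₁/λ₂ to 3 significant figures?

0.102

λ ∝ 1/ΔE ∝ 1/(1/n_f² − 1/n_i²), and the Z² and hc factors cancel in the ratio.
λ₁/λ₂ = (1/3² − 1/7²)/(1/1² − 1/3²) = 0.09070/0.8889 = 0.102.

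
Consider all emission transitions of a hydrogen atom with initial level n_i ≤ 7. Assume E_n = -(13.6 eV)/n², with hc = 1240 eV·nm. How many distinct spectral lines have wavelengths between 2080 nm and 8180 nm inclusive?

Enumerate all n_i → n_f pairs with 1 ≤ n_f < n_i ≤ 7 and compute λ = 1240 / [13.6·1·(1/n_f² − 1/n_i²)].
Lines falling in [2080, 8180] nm: 7→4 (2166 nm), 6→4 (2626 nm), 5→4 (4052 nm), 7→5 (4654 nm), 6→5 (7460 nm).

5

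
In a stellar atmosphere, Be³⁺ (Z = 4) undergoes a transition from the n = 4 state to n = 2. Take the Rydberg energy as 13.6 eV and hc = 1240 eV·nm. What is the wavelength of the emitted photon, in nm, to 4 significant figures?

30.39 nm

For Z = 4 the level energies scale as Z², so the effective Rydberg energy is 13.6 × 16 = 217.6 eV.
ΔE = 217.6 × (1/2² − 1/4²) = 217.6 × 0.1875 = 40.80 eV.
λ = hc/ΔE = 1240 / 40.80 = 30.39 nm.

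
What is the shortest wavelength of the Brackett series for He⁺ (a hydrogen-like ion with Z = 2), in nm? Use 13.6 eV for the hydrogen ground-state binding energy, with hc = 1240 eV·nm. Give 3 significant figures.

The Brackett series has lower level n_f = 4; the series limit corresponds to n_i → ∞.
ΔE_max = 13.6 × 4 / 4² = 3.400 eV.
λ_min = 1240 / 3.400 = 365 nm.

365 nm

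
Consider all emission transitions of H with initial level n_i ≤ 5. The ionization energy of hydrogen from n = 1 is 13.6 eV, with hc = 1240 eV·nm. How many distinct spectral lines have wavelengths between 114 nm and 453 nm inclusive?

2

Enumerate all n_i → n_f pairs with 1 ≤ n_f < n_i ≤ 5 and compute λ = 1240 / [13.6·1·(1/n_f² − 1/n_i²)].
Lines falling in [114, 453] nm: 2→1 (121.6 nm), 5→2 (434.2 nm).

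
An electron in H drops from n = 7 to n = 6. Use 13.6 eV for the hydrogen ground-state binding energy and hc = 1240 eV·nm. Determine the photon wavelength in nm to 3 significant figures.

12400 nm

ΔE = 13.60 × (1/6² − 1/7²) = 13.60 × 0.007370 = 0.1002 eV.
λ = hc/ΔE = 1240 / 0.1002 = 12400 nm.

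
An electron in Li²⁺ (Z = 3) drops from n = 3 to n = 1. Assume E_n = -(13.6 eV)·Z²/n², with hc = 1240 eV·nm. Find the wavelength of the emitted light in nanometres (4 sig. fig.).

For Z = 3 the level energies scale as Z², so the effective Rydberg energy is 13.6 × 9 = 122.4 eV.
ΔE = 122.4 × (1/1² − 1/3²) = 122.4 × 0.8889 = 108.8 eV.
λ = hc/ΔE = 1240 / 108.8 = 11.40 nm.

11.40 nm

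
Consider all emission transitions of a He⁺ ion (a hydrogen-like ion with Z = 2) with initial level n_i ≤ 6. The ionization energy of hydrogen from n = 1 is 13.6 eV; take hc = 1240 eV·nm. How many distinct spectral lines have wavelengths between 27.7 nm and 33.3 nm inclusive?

1

Enumerate all n_i → n_f pairs with 1 ≤ n_f < n_i ≤ 6 and compute λ = 1240 / [13.6·4·(1/n_f² − 1/n_i²)].
Lines falling in [27.7, 33.3] nm: 2→1 (30.39 nm).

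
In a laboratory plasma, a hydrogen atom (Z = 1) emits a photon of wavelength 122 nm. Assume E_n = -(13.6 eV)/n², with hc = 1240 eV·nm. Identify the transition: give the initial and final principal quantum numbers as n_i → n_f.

The photon energy is ΔE = hc/λ = 1240 / 122 = 10.16 eV.
With Z = 1, ΔE = 13.60 × (1/n_f² − 1/n_i²), so 1/n_f² − 1/n_i² = 0.7473.
Trying n_f = 1 gives 1/n_i² = 0.2527, i.e. n_i ≈ 2; this pair matches.

n_i = 2, n_f = 1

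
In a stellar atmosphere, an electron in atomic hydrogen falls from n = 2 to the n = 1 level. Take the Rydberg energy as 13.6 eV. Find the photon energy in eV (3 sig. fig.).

10.2 eV

E_2 = −13.60/4 = −3.400 eV and E_1 = −13.60/1 = −13.60 eV.
The photon energy is |E_2 − E_1| = 10.2 eV.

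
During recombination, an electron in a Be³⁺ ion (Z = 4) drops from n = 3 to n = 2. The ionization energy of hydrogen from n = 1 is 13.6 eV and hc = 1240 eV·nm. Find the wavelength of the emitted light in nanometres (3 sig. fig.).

For Z = 4 the level energies scale as Z², so the effective Rydberg energy is 13.6 × 16 = 217.6 eV.
ΔE = 217.6 × (1/2² − 1/3²) = 217.6 × 0.1389 = 30.22 eV.
λ = hc/ΔE = 1240 / 30.22 = 41.0 nm.

41.0 nm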